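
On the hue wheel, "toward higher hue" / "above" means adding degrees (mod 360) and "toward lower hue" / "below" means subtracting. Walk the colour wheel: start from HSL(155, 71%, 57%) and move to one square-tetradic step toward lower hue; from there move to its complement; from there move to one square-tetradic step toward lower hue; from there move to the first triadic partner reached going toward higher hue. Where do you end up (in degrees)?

−90° (square ↓): 155 − 90 = 65°
+180° (complement): 65 + 180 = 245°
−90° (square ↓): 245 − 90 = 155°
+120° (triadic ↑): 155 + 120 = 275°

275°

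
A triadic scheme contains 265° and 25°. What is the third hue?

145°

A triad spaces three hues 120° apart.
The full set is {25°, 145°, 265°}.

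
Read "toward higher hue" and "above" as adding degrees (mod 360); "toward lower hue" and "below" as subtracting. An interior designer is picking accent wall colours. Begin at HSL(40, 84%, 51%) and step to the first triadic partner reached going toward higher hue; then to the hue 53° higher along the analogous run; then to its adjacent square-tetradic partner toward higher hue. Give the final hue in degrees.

303°

40 + 120 = 160°   (triadic ↑)
160 + 53 = 213°   (analog 53° ↑)
213 + 90 = 303°   (square ↑)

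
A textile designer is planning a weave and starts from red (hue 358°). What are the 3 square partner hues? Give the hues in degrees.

358 + 90 = 448 → 448 − 360 = 88°
358 + 180 = 538 → 538 − 360 = 178°
358 + 270 = 628 → 628 − 360 = 268°

88°, 178°, and 268°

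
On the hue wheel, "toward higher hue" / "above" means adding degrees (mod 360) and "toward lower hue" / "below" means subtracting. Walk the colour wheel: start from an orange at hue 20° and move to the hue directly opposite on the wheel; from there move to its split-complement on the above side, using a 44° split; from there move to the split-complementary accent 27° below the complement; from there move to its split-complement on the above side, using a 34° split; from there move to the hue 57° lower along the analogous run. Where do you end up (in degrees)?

complement +180°: 20 + 180 = 200°
split-comp 44° ↑ +224°: 200 + 224 = 424 → 424 − 360 = 64°
split-comp 27° ↓ +153°: 64 + 153 = 217°
split-comp 34° ↑ +214°: 217 + 214 = 431 → 431 − 360 = 71°
analog 57° ↓ −57°: 71 − 57 = 14°

14°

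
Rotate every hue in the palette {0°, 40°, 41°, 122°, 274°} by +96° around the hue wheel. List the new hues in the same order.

0 + 96 = 96°
40 + 96 = 136°
41 + 96 = 137°
122 + 96 = 218°
274 + 96 = 370 → 370 − 360 = 10°

96°, 136°, 137°, 218°, 10°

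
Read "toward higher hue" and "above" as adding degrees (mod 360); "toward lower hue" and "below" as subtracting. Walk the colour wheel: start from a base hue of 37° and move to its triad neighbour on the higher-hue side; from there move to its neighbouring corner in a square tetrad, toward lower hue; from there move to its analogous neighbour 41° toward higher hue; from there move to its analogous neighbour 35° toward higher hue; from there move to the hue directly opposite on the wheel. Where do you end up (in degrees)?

37 + 120 = 157°   (triadic ↑)
157 − 90 = 67°   (square ↓)
67 + 41 = 108°   (analog 41° ↑)
108 + 35 = 143°   (analog 35° ↑)
143 + 180 = 323°   (complement)

323°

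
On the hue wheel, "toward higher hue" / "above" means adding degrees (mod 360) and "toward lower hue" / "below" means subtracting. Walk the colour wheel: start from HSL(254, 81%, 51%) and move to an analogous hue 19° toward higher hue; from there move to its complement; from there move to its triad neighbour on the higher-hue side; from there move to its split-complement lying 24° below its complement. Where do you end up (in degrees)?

9°

+19° (analog 19° ↑): 254 + 19 = 273°
+180° (complement): 273 + 180 = 453 → 453 − 360 = 93°
+120° (triadic ↑): 93 + 120 = 213°
+156° (split-comp 24° ↓): 213 + 156 = 369 → 369 − 360 = 9°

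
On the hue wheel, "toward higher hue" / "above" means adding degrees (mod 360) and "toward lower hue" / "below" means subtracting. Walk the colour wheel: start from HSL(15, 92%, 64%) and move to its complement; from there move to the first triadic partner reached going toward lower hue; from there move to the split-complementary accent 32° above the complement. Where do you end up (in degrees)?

+180° (complement): 15 + 180 = 195°
−120° (triadic ↓): 195 − 120 = 75°
+212° (split-comp 32° ↑): 75 + 212 = 287°

287°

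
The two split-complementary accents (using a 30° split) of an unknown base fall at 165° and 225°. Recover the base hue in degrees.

15°

The accents sit 30° either side of the complement, so the complement is their short-arc midpoint on the wheel.
Short-arc midpoint of 165° and 225°: 195°.
Base is 180° from the complement: 195 − 180 = 15°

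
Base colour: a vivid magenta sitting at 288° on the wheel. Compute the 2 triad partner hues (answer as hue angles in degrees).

48° and 168°

A triad places three hues 120° apart.
288 + 120 = 408 → 408 − 360 = 48°
288 + 240 = 528 → 528 − 360 = 168°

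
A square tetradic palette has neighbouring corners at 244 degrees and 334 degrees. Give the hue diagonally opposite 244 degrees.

64°

A square tetradic scheme places four hues 90° apart; opposite corners are 180° apart.
244 + 180 = 424 → 424 − 360 = 64°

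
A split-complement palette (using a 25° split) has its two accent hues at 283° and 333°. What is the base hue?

128°

The accents sit 25° either side of the complement, so the complement is their short-arc midpoint on the wheel.
Short-arc midpoint of 283° and 333°: 308°.
Base is 180° from the complement: 308 − 180 = 128°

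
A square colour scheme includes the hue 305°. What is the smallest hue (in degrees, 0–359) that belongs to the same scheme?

35°

A square tetradic scheme places four hues every 90°.
The full set through 305° is {35°, 125°, 215°, 305°}.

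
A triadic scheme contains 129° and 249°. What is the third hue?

9°

A triad spaces three hues 120° apart.
The full set is {9°, 129°, 249°}.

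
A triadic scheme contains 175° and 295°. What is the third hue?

55°

A triad spaces three hues 120° apart.
The full set is {55°, 175°, 295°}.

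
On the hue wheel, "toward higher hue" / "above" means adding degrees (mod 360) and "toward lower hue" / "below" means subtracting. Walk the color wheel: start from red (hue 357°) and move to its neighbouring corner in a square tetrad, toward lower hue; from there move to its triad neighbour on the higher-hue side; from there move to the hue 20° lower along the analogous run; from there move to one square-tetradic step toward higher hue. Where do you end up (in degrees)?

97°

357 − 90 = 267°   (square ↓)
267 + 120 = 387 → 387 − 360 = 27°   (triadic ↑)
27 − 20 = 7°   (analog 20° ↓)
7 + 90 = 97°   (square ↑)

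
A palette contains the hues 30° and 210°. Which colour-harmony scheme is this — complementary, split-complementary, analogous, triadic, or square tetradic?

Sort the hues: 30°, 210°.
Successive gaps around the wheel: 180°, 180°.
Two hues 180° apart are complementary.

complementary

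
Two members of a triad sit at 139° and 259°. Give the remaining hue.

A triad spaces three hues 120° apart.
The full set is {19°, 139°, 259°}.

19°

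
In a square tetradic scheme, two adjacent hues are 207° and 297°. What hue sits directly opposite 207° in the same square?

27°

A square tetradic scheme places four hues 90° apart; opposite corners are 180° apart.
207 + 180 = 387 → 387 − 360 = 27°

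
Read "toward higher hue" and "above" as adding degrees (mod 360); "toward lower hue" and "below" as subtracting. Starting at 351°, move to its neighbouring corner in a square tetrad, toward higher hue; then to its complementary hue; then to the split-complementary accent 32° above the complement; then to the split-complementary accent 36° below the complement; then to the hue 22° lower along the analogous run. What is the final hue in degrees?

235°

351 + 90 = 441 → 441 − 360 = 81°   (square ↑)
81 + 180 = 261°   (complement)
261 + 212 = 473 → 473 − 360 = 113°   (split-comp 32° ↑)
113 + 144 = 257°   (split-comp 36° ↓)
257 − 22 = 235°   (analog 22° ↓)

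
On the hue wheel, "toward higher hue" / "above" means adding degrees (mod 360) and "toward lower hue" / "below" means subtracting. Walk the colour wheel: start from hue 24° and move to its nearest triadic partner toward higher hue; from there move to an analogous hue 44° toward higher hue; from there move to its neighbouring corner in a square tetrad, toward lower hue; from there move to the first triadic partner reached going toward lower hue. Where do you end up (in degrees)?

24 + 120 = 144°   (triadic ↑)
144 + 44 = 188°   (analog 44° ↑)
188 − 90 = 98°   (square ↓)
98 − 120 = -22 → -22 + 360 = 338°   (triadic ↓)

338°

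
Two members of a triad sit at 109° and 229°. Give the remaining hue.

349°

A triad spaces three hues 120° apart.
The full set is {109°, 229°, 349°}.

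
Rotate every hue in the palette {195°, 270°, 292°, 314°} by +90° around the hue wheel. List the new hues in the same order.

195 + 90 = 285°
270 + 90 = 360 → 360 − 360 = 0°
292 + 90 = 382 → 382 − 360 = 22°
314 + 90 = 404 → 404 − 360 = 44°

285°, 0°, 22°, 44°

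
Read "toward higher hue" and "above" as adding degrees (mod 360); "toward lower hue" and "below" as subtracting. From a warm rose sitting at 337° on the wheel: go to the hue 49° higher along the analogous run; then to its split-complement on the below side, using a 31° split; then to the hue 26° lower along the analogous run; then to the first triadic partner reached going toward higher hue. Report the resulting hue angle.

analog 49° ↑ +49°: 337 + 49 = 386 → 386 − 360 = 26°
split-comp 31° ↓ +149°: 26 + 149 = 175°
analog 26° ↓ −26°: 175 − 26 = 149°
triadic ↑ +120°: 149 + 120 = 269°

269°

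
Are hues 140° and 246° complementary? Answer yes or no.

no

Angular distance: |140 − 246| = 106 = 106°.
Complementary requires 180°.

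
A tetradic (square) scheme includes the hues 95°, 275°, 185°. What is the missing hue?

5°

A square tetradic scheme places four hues every 90°.
The full set through 95° is {5°, 95°, 185°, 275°}.
Given {95°, 185°, 275°}, the missing hue is 5°.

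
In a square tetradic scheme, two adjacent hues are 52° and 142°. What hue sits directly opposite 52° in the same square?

232°

A square tetradic scheme places four hues 90° apart; opposite corners are 180° apart.
52 + 180 = 232°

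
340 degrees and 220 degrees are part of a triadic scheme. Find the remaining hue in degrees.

100°

A triad places three hues 120° apart.
The full set through 220° is {100°, 220°, 340°}.
Given {220°, 340°}, the missing hue is 100°.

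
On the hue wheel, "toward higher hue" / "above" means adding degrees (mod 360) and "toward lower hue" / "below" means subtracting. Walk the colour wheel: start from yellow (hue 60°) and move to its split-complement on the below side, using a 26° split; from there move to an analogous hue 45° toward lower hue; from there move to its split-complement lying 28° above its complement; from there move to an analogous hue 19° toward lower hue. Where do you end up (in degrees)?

60 + 154 = 214°   (split-comp 26° ↓)
214 − 45 = 169°   (analog 45° ↓)
169 + 208 = 377 → 377 − 360 = 17°   (split-comp 28° ↑)
17 − 19 = -2 → -2 + 360 = 358°   (analog 19° ↓)

358°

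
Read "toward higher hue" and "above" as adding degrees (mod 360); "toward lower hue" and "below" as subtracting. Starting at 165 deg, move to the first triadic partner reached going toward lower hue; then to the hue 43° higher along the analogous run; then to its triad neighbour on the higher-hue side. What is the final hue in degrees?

triadic ↓ −120°: 165 − 120 = 45°
analog 43° ↑ +43°: 45 + 43 = 88°
triadic ↑ +120°: 88 + 120 = 208°

208°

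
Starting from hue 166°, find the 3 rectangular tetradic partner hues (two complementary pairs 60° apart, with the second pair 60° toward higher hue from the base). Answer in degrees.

226°, 346°, and 46°

A rectangular tetradic uses two complementary pairs 60° apart: offsets 0°, 60°, 180°, 240°.
166 + 60 = 226°
166 + 180 = 346°
166 + 240 = 406 → 406 − 360 = 46°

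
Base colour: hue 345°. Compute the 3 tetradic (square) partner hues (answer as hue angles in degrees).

A square tetradic scheme places four hues every 90°.
345 + 90 = 435 → 435 − 360 = 75°
345 + 180 = 525 → 525 − 360 = 165°
345 + 270 = 615 → 615 − 360 = 255°

75°, 165°, 255°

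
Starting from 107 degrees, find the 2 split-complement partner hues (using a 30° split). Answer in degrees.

Split-complementary hues sit 30° either side of the complement.
Complement of 107 degrees: 107 + 180 = 287°
287 − 30 = 257°
287 + 30 = 317°

257° and 317°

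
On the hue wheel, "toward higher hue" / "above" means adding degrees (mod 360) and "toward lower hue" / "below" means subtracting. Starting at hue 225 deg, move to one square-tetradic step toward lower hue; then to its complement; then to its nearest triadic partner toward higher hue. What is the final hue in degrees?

75°

square ↓ −90°: 225 − 90 = 135°
complement +180°: 135 + 180 = 315°
triadic ↑ +120°: 315 + 120 = 435 → 435 − 360 = 75°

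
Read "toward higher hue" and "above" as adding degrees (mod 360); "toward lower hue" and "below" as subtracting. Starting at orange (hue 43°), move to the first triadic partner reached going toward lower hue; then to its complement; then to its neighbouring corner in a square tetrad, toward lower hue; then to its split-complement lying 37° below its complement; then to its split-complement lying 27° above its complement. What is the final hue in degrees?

−120° (triadic ↓): 43 − 120 = -77 → -77 + 360 = 283°
+180° (complement): 283 + 180 = 463 → 463 − 360 = 103°
−90° (square ↓): 103 − 90 = 13°
+143° (split-comp 37° ↓): 13 + 143 = 156°
+207° (split-comp 27° ↑): 156 + 207 = 363 → 363 − 360 = 3°

3°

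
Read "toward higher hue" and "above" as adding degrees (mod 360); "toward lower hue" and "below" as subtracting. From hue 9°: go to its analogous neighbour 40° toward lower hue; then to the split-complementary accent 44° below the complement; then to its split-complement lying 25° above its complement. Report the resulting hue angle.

analog 40° ↓ −40°: 9 − 40 = -31 → -31 + 360 = 329°
split-comp 44° ↓ +136°: 329 + 136 = 465 → 465 − 360 = 105°
split-comp 25° ↑ +205°: 105 + 205 = 310°

310°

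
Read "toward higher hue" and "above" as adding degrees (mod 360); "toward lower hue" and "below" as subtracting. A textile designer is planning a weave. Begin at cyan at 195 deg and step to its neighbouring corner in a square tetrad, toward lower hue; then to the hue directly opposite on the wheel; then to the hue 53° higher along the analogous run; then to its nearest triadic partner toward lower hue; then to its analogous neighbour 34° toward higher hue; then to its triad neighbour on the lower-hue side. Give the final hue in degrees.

−90° (square ↓): 195 − 90 = 105°
+180° (complement): 105 + 180 = 285°
+53° (analog 53° ↑): 285 + 53 = 338°
−120° (triadic ↓): 338 − 120 = 218°
+34° (analog 34° ↑): 218 + 34 = 252°
−120° (triadic ↓): 252 − 120 = 132°

132°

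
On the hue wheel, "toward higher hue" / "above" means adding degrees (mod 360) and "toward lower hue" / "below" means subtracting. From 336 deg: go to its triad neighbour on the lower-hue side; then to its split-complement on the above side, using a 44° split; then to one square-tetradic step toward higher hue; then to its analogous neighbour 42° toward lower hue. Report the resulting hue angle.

128°

−120° (triadic ↓): 336 − 120 = 216°
+224° (split-comp 44° ↑): 216 + 224 = 440 → 440 − 360 = 80°
+90° (square ↑): 80 + 90 = 170°
−42° (analog 42° ↓): 170 − 42 = 128°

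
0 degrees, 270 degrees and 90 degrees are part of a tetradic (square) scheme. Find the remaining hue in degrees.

A square tetradic scheme places four hues every 90°.
The full set through 0° is {0°, 90°, 180°, 270°}.
Given {0°, 90°, 270°}, the missing hue is 180°.

180°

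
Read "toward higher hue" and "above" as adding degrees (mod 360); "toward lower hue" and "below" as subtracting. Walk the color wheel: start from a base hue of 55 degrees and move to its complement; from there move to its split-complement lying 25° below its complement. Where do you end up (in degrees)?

30°

+180° (complement): 55 + 180 = 235°
+155° (split-comp 25° ↓): 235 + 155 = 390 → 390 − 360 = 30°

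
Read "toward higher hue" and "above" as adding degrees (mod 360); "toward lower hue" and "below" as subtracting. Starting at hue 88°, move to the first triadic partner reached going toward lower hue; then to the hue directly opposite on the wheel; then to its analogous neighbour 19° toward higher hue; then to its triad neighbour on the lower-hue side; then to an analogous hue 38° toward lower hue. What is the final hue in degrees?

9°

triadic ↓ −120°: 88 − 120 = -32 → -32 + 360 = 328°
complement +180°: 328 + 180 = 508 → 508 − 360 = 148°
analog 19° ↑ +19°: 148 + 19 = 167°
triadic ↓ −120°: 167 − 120 = 47°
analog 38° ↓ −38°: 47 − 38 = 9°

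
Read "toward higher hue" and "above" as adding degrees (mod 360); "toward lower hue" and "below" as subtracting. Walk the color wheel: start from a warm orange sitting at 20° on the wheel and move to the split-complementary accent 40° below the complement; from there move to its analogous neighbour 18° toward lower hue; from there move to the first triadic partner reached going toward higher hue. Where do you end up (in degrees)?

262°

split-comp 40° ↓ +140°: 20 + 140 = 160°
analog 18° ↓ −18°: 160 − 18 = 142°
triadic ↑ +120°: 142 + 120 = 262°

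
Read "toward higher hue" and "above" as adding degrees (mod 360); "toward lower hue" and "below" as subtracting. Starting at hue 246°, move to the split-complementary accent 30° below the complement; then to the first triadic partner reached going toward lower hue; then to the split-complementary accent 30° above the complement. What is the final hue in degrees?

+150° (split-comp 30° ↓): 246 + 150 = 396 → 396 − 360 = 36°
−120° (triadic ↓): 36 − 120 = -84 → -84 + 360 = 276°
+210° (split-comp 30° ↑): 276 + 210 = 486 → 486 − 360 = 126°

126°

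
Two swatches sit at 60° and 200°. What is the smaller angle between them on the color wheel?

140°

|60 − 200| = 140.
140 ≤ 180, so the shorter arc is 140°.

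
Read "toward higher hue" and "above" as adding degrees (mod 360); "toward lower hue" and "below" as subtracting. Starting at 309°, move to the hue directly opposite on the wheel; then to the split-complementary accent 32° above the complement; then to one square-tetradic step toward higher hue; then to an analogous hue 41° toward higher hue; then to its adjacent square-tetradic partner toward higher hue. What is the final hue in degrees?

309 + 180 = 489 → 489 − 360 = 129°   (complement)
129 + 212 = 341°   (split-comp 32° ↑)
341 + 90 = 431 → 431 − 360 = 71°   (square ↑)
71 + 41 = 112°   (analog 41° ↑)
112 + 90 = 202°   (square ↑)

202°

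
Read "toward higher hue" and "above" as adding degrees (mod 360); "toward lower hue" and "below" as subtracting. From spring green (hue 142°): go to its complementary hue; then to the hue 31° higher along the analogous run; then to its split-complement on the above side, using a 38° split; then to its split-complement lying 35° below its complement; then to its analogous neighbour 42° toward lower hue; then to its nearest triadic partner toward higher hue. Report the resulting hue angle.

74°

+180° (complement): 142 + 180 = 322°
+31° (analog 31° ↑): 322 + 31 = 353°
+218° (split-comp 38° ↑): 353 + 218 = 571 → 571 − 360 = 211°
+145° (split-comp 35° ↓): 211 + 145 = 356°
−42° (analog 42° ↓): 356 − 42 = 314°
+120° (triadic ↑): 314 + 120 = 434 → 434 − 360 = 74°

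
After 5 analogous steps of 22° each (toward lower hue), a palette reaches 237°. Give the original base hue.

5 steps of 22° (toward lower hue) give a net shift of −110°.
Start = end − shift: 237 + 110 = 347°

347°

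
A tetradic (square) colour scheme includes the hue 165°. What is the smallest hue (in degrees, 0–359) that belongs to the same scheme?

75°

A square tetradic scheme places four hues every 90°.
The full set through 165° is {75°, 165°, 255°, 345°}.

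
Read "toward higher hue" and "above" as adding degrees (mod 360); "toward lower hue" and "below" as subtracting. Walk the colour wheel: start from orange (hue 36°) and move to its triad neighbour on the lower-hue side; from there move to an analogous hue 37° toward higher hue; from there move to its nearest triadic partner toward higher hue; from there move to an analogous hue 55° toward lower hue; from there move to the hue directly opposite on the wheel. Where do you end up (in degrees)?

198°

36 − 120 = -84 → -84 + 360 = 276°   (triadic ↓)
276 + 37 = 313°   (analog 37° ↑)
313 + 120 = 433 → 433 − 360 = 73°   (triadic ↑)
73 − 55 = 18°   (analog 55° ↓)
18 + 180 = 198°   (complement)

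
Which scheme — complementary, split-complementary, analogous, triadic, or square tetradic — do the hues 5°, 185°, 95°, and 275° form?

Sort the hues: 5°, 95°, 185°, 275°.
Successive gaps around the wheel: 90°, 90°, 90°, 90°.
Four hues every 90° form a square tetradic scheme.

square tetradic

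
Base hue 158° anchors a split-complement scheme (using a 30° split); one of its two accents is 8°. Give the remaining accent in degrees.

Split-complementary hues sit 30° either side of the complement.
Complement of the base 158°: 158 + 180 = 338°
The given accent 8° is 30° one side of 338°; the other accent sits 30° the other side: 338 − 30 = 308°

308°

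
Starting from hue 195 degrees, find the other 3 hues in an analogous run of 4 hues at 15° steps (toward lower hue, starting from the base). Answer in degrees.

180°, 165°, and 150°

Analogous hues sit every 15° along the wheel.
195 − 15 = 180°
195 − 30 = 165°
195 − 45 = 150°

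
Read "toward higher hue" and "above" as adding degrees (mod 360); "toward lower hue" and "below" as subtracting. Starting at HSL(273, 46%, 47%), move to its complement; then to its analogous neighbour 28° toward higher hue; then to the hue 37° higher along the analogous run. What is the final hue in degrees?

158°

273 + 180 = 453 → 453 − 360 = 93°   (complement)
93 + 28 = 121°   (analog 28° ↑)
121 + 37 = 158°   (analog 37° ↑)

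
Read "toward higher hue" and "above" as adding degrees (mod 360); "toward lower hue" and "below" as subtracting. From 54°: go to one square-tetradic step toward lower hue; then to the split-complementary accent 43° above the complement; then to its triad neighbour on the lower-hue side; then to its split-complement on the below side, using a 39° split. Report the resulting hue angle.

square ↓ −90°: 54 − 90 = -36 → -36 + 360 = 324°
split-comp 43° ↑ +223°: 324 + 223 = 547 → 547 − 360 = 187°
triadic ↓ −120°: 187 − 120 = 67°
split-comp 39° ↓ +141°: 67 + 141 = 208°

208°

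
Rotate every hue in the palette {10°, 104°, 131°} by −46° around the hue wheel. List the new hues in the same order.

324°, 58°, 85°

10 − 46 = -36 → -36 + 360 = 324°
104 − 46 = 58°
131 − 46 = 85°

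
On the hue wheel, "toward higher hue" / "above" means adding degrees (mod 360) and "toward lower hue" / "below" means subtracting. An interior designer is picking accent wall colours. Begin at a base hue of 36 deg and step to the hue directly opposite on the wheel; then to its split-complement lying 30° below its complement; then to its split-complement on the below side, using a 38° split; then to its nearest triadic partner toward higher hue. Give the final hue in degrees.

complement +180°: 36 + 180 = 216°
split-comp 30° ↓ +150°: 216 + 150 = 366 → 366 − 360 = 6°
split-comp 38° ↓ +142°: 6 + 142 = 148°
triadic ↑ +120°: 148 + 120 = 268°

268°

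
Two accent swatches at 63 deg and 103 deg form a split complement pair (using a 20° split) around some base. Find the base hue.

263°

The accents sit 20° either side of the complement, so the complement is their short-arc midpoint on the wheel.
Short-arc midpoint of 63° and 103°: 83°.
Base is 180° from the complement: 83 − 180 = -97 → -97 + 360 = 263°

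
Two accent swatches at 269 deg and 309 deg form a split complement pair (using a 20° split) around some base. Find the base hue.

The accents sit 20° either side of the complement, so the complement is their short-arc midpoint on the wheel.
Short-arc midpoint of 269° and 309°: 289°.
Base is 180° from the complement: 289 − 180 = 109°

109°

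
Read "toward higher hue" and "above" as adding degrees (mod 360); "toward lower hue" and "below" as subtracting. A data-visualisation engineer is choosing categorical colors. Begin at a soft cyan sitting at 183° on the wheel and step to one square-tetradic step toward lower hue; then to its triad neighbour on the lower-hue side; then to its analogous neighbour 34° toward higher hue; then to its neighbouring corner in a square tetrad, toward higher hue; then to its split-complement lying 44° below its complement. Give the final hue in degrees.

233°

square ↓ −90°: 183 − 90 = 93°
triadic ↓ −120°: 93 − 120 = -27 → -27 + 360 = 333°
analog 34° ↑ +34°: 333 + 34 = 367 → 367 − 360 = 7°
square ↑ +90°: 7 + 90 = 97°
split-comp 44° ↓ +136°: 97 + 136 = 233°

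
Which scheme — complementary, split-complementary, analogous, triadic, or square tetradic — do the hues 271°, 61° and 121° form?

Sort the hues: 61°, 121°, 271°.
Successive gaps around the wheel: 60°, 150°, 150°.
Two 150° gaps and one 60° gap — a base hue opposite a pair of accents 30° either side of its complement — is the split-complementary pattern.

split-complementary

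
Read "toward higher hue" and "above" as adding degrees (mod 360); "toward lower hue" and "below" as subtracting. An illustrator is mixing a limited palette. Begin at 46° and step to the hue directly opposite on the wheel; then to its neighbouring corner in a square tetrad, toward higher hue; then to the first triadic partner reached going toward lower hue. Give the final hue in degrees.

46 + 180 = 226°   (complement)
226 + 90 = 316°   (square ↑)
316 − 120 = 196°   (triadic ↓)

196°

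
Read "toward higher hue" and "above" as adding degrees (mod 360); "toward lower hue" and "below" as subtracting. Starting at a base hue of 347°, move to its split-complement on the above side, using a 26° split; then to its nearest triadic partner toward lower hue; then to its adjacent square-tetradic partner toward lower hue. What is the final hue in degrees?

347 + 206 = 553 → 553 − 360 = 193°   (split-comp 26° ↑)
193 − 120 = 73°   (triadic ↓)
73 − 90 = -17 → -17 + 360 = 343°   (square ↓)

343°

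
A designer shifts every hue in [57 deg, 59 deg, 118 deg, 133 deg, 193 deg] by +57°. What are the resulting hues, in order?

57 + 57 = 114°
59 + 57 = 116°
118 + 57 = 175°
133 + 57 = 190°
193 + 57 = 250°

114°, 116°, 175°, 190°, 250°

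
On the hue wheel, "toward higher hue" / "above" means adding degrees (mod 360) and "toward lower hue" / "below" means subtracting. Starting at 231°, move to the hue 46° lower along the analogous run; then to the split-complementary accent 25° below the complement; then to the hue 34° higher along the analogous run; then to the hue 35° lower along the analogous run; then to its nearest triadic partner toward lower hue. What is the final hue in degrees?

219°

−46° (analog 46° ↓): 231 − 46 = 185°
+155° (split-comp 25° ↓): 185 + 155 = 340°
+34° (analog 34° ↑): 340 + 34 = 374 → 374 − 360 = 14°
−35° (analog 35° ↓): 14 − 35 = -21 → -21 + 360 = 339°
−120° (triadic ↓): 339 − 120 = 219°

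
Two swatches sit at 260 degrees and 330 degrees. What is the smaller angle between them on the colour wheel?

|260 − 330| = 70.
70 ≤ 180, so the shorter arc is 70°.

70°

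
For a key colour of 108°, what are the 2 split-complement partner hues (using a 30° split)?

Complement of 108°: 108 + 180 = 288°
288 − 30 = 258°
288 + 30 = 318°

258° and 318°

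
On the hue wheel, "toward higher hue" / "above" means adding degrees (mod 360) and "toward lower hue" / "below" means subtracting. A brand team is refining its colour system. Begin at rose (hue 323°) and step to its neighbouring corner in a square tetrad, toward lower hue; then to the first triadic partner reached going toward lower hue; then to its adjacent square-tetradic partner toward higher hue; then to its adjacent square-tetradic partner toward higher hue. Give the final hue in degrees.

−90° (square ↓): 323 − 90 = 233°
−120° (triadic ↓): 233 − 120 = 113°
+90° (square ↑): 113 + 90 = 203°
+90° (square ↑): 203 + 90 = 293°

293°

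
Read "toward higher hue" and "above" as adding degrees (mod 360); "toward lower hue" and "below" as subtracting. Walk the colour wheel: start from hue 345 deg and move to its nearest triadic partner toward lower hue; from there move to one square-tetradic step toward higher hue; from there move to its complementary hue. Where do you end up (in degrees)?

135°

−120° (triadic ↓): 345 − 120 = 225°
+90° (square ↑): 225 + 90 = 315°
+180° (complement): 315 + 180 = 495 → 495 − 360 = 135°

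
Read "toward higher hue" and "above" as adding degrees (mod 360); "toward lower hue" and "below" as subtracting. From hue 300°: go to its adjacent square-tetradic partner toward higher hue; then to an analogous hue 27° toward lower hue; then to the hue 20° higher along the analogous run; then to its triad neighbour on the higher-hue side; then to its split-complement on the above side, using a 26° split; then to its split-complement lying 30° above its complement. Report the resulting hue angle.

300 + 90 = 390 → 390 − 360 = 30°   (square ↑)
30 − 27 = 3°   (analog 27° ↓)
3 + 20 = 23°   (analog 20° ↑)
23 + 120 = 143°   (triadic ↑)
143 + 206 = 349°   (split-comp 26° ↑)
349 + 210 = 559 → 559 − 360 = 199°   (split-comp 30° ↑)

199°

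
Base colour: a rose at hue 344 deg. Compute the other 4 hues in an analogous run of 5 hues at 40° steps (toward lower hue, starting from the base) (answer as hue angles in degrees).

304°, 264°, 224°, and 184°

Analogous hues sit every 40° along the wheel.
344 − 40 = 304°
344 − 80 = 264°
344 − 120 = 224°
344 − 160 = 184°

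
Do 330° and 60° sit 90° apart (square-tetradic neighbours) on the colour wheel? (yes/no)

Angular distance: |330 − 60| = 270; shorter arc = 360 − 270 = 90°.
90° apart (square-tetradic neighbours) requires 90°.

yes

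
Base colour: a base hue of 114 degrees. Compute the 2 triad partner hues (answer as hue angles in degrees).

234° and 354°

A triad places three hues 120° apart.
114 + 120 = 234°
114 + 240 = 354°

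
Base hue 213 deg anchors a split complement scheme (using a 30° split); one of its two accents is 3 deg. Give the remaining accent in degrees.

63°

Split-complementary hues sit 30° either side of the complement.
Complement of the base 213°: 213 + 180 = 393 → 393 − 360 = 33°
The given accent 3° is 30° one side of 33°; the other accent sits 30° the other side: 33 + 30 = 63°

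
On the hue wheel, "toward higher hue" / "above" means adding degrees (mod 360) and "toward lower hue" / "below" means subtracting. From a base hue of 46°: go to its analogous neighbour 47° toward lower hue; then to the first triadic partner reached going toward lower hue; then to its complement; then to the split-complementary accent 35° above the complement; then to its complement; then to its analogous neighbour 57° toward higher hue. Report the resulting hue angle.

analog 47° ↓ −47°: 46 − 47 = -1 → -1 + 360 = 359°
triadic ↓ −120°: 359 − 120 = 239°
complement +180°: 239 + 180 = 419 → 419 − 360 = 59°
split-comp 35° ↑ +215°: 59 + 215 = 274°
complement +180°: 274 + 180 = 454 → 454 − 360 = 94°
analog 57° ↑ +57°: 94 + 57 = 151°

151°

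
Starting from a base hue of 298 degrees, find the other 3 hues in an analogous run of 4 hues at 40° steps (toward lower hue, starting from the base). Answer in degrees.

Analogous hues sit every 40° along the wheel.
298 − 40 = 258°
298 − 80 = 218°
298 − 120 = 178°

258°, 218°, and 178°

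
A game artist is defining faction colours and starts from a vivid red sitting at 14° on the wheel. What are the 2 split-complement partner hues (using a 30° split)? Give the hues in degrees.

Split-complementary hues sit 30° either side of the complement.
Complement of 14°: 14 + 180 = 194°
194 − 30 = 164°
194 + 30 = 224°

164° and 224°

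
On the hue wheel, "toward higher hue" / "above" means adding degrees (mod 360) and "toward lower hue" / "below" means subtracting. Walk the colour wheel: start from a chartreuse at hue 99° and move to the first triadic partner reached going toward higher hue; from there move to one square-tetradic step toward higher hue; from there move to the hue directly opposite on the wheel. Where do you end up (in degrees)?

129°

+120° (triadic ↑): 99 + 120 = 219°
+90° (square ↑): 219 + 90 = 309°
+180° (complement): 309 + 180 = 489 → 489 − 360 = 129°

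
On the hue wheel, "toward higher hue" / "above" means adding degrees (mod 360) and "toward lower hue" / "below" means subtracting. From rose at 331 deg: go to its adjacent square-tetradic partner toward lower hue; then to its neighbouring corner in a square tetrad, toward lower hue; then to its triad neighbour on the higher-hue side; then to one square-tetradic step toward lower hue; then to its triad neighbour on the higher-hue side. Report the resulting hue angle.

301°

square ↓ −90°: 331 − 90 = 241°
square ↓ −90°: 241 − 90 = 151°
triadic ↑ +120°: 151 + 120 = 271°
square ↓ −90°: 271 − 90 = 181°
triadic ↑ +120°: 181 + 120 = 301°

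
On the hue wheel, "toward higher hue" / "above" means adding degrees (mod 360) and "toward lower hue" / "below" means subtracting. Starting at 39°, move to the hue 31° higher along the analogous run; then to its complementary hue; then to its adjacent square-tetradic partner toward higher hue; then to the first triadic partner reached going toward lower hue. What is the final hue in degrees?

220°

+31° (analog 31° ↑): 39 + 31 = 70°
+180° (complement): 70 + 180 = 250°
+90° (square ↑): 250 + 90 = 340°
−120° (triadic ↓): 340 − 120 = 220°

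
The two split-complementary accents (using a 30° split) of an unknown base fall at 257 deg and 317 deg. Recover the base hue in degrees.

The accents sit 30° either side of the complement, so the complement is their short-arc midpoint on the wheel.
Short-arc midpoint of 257° and 317°: 287°.
Base is 180° from the complement: 287 − 180 = 107°

107°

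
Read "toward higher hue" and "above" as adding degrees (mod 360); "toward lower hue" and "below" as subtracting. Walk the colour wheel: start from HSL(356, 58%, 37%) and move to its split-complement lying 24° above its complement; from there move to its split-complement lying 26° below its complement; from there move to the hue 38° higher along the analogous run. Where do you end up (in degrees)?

356 + 204 = 560 → 560 − 360 = 200°   (split-comp 24° ↑)
200 + 154 = 354°   (split-comp 26° ↓)
354 + 38 = 392 → 392 − 360 = 32°   (analog 38° ↑)

32°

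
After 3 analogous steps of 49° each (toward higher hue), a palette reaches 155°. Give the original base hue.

8°

3 steps of 49° (toward higher hue) give a net shift of +147°.
Start = end − shift: 155 − 147 = 8°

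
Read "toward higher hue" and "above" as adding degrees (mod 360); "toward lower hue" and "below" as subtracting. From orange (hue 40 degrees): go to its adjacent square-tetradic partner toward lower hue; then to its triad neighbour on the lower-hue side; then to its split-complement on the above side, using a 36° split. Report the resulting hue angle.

40 − 90 = -50 → -50 + 360 = 310°   (square ↓)
310 − 120 = 190°   (triadic ↓)
190 + 216 = 406 → 406 − 360 = 46°   (split-comp 36° ↑)

46°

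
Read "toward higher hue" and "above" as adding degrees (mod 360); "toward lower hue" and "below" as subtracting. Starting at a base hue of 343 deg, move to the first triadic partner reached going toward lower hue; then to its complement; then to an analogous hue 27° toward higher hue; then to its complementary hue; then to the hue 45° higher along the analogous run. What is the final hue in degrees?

295°

343 − 120 = 223°   (triadic ↓)
223 + 180 = 403 → 403 − 360 = 43°   (complement)
43 + 27 = 70°   (analog 27° ↑)
70 + 180 = 250°   (complement)
250 + 45 = 295°   (analog 45° ↑)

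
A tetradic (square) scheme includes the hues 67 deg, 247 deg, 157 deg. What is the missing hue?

337°

A square tetradic scheme places four hues every 90°.
The full set through 67° is {67°, 157°, 247°, 337°}.
Given {67°, 157°, 247°}, the missing hue is 337°.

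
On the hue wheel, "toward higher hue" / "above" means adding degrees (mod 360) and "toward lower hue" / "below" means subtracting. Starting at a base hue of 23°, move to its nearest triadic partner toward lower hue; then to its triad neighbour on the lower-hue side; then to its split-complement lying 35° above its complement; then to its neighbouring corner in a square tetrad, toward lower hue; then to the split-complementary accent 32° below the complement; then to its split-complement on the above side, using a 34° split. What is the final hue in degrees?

270°

23 − 120 = -97 → -97 + 360 = 263°   (triadic ↓)
263 − 120 = 143°   (triadic ↓)
143 + 215 = 358°   (split-comp 35° ↑)
358 − 90 = 268°   (square ↓)
268 + 148 = 416 → 416 − 360 = 56°   (split-comp 32° ↓)
56 + 214 = 270°   (split-comp 34° ↑)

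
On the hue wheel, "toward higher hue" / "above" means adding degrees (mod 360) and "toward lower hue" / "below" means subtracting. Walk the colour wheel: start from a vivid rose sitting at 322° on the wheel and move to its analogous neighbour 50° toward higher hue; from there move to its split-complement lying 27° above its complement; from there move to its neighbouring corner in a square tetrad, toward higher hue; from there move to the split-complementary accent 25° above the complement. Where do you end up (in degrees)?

154°

analog 50° ↑ +50°: 322 + 50 = 372 → 372 − 360 = 12°
split-comp 27° ↑ +207°: 12 + 207 = 219°
square ↑ +90°: 219 + 90 = 309°
split-comp 25° ↑ +205°: 309 + 205 = 514 → 514 − 360 = 154°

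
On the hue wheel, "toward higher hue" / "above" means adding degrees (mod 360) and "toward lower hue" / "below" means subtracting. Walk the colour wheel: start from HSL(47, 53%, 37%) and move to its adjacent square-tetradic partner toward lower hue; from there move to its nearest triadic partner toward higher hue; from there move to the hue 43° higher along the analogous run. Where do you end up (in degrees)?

120°

47 − 90 = -43 → -43 + 360 = 317°   (square ↓)
317 + 120 = 437 → 437 − 360 = 77°   (triadic ↑)
77 + 43 = 120°   (analog 43° ↑)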